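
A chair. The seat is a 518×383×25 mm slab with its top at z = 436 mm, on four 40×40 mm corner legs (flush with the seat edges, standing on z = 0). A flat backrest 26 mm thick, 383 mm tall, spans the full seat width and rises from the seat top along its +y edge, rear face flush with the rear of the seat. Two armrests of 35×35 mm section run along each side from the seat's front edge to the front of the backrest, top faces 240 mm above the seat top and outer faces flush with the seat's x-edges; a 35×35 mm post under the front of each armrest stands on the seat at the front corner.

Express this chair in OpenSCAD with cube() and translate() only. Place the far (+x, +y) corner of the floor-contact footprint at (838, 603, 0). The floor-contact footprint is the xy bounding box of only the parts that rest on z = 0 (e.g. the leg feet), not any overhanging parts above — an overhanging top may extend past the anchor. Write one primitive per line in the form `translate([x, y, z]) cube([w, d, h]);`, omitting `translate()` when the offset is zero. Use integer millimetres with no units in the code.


translate([320, 220, 411]) cube([518, 383, 25]);
translate([320, 220, 0]) cube([40, 40, 411]);
translate([798, 220, 0]) cube([40, 40, 411]);
translate([320, 563, 0]) cube([40, 40, 411]);
translate([798, 563, 0]) cube([40, 40, 411]);
translate([320, 577, 436]) cube([518, 26, 383]);
translate([320, 220, 641]) cube([35, 357, 35]);
translate([803, 220, 641]) cube([35, 357, 35]);
translate([320, 220, 436]) cube([35, 35, 205]);
translate([803, 220, 436]) cube([35, 35, 205]);


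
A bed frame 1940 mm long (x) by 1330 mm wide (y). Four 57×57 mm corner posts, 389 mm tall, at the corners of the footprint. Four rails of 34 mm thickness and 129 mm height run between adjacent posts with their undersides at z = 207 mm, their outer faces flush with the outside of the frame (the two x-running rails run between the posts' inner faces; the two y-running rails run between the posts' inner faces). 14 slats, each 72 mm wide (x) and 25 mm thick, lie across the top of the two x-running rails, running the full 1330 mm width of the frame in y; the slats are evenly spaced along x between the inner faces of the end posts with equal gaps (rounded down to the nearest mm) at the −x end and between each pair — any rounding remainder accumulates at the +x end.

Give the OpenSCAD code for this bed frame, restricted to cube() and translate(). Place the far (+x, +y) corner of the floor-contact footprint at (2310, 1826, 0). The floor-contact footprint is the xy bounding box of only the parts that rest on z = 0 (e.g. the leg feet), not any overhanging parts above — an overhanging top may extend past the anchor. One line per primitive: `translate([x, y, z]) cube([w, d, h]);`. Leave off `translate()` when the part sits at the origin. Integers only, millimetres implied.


translate([370, 496, 0]) cube([57, 57, 389]);
translate([370, 1769, 0]) cube([57, 57, 389]);
translate([2253, 496, 0]) cube([57, 57, 389]);
translate([2253, 1769, 0]) cube([57, 57, 389]);
translate([427, 496, 207]) cube([1826, 34, 129]);
translate([427, 1792, 207]) cube([1826, 34, 129]);
translate([370, 553, 207]) cube([34, 1216, 129]);
translate([2276, 553, 207]) cube([34, 1216, 129]);
translate([481, 496, 336]) cube([72, 1330, 25]);
translate([607, 496, 336]) cube([72, 1330, 25]);
translate([733, 496, 336]) cube([72, 1330, 25]);
translate([859, 496, 336]) cube([72, 1330, 25]);
translate([985, 496, 336]) cube([72, 1330, 25]);
translate([1111, 496, 336]) cube([72, 1330, 25]);
translate([1237, 496, 336]) cube([72, 1330, 25]);
translate([1363, 496, 336]) cube([72, 1330, 25]);
translate([1489, 496, 336]) cube([72, 1330, 25]);
translate([1615, 496, 336]) cube([72, 1330, 25]);
translate([1741, 496, 336]) cube([72, 1330, 25]);
translate([1867, 496, 336]) cube([72, 1330, 25]);
translate([1993, 496, 336]) cube([72, 1330, 25]);
translate([2119, 496, 336]) cube([72, 1330, 25]);


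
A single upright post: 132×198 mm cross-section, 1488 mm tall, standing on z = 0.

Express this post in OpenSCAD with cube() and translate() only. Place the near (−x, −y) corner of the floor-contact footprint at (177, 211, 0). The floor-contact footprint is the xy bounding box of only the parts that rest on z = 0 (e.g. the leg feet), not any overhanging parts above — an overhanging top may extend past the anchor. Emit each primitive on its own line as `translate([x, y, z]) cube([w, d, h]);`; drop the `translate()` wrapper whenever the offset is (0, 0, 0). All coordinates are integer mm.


translate([177, 211, 0]) cube([132, 198, 1488]);


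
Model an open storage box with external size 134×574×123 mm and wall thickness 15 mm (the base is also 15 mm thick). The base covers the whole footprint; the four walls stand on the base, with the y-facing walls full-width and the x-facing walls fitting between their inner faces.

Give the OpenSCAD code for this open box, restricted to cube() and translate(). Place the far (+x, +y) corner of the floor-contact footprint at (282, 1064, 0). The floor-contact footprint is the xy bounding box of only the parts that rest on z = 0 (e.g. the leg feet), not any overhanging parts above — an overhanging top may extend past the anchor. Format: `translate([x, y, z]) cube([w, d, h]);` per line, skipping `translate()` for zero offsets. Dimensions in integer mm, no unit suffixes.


translate([148, 490, 0]) cube([134, 574, 15]);
translate([148, 490, 15]) cube([134, 15, 108]);
translate([148, 1049, 15]) cube([134, 15, 108]);
translate([148, 505, 15]) cube([15, 544, 108]);
translate([267, 505, 15]) cube([15, 544, 108]);


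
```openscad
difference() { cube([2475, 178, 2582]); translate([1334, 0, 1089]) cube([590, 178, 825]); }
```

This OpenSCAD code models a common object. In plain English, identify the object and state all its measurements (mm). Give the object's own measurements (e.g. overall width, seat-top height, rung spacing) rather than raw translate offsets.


A wall 2475 mm long (x), 178 mm thick (y), 2582 mm tall, with a rectangular window opening cut through it. The opening is 590 mm wide and 825 mm tall; its sill is at z = 1089 mm and its near (−x) edge is 1334 mm from the wall's −x end. The opening passes through the full wall thickness.


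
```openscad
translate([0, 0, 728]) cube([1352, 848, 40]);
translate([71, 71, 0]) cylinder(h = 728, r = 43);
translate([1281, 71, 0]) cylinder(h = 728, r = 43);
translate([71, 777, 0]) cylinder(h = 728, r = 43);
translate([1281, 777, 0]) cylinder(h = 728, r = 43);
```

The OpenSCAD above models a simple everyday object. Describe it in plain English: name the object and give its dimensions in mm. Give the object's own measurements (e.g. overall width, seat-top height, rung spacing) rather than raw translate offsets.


A table: top 1352 mm (x) × 848 mm (y), 40 mm thick, upper face at z = 768 mm, on four round legs of 86 mm diameter, each leg's bounding box inset 28 mm from the nearest pair of top edges from z = 0 to the bottom of the top.


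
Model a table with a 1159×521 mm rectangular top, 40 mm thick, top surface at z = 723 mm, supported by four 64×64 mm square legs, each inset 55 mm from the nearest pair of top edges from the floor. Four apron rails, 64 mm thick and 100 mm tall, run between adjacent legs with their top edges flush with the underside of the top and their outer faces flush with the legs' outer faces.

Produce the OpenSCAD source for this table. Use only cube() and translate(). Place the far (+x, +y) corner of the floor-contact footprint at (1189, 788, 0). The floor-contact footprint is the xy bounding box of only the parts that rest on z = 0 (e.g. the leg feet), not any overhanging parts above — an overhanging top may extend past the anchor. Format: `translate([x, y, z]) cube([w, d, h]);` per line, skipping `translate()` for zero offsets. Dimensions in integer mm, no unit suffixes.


translate([85, 322, 683]) cube([1159, 521, 40]);
translate([140, 377, 0]) cube([64, 64, 683]);
translate([1125, 377, 0]) cube([64, 64, 683]);
translate([140, 724, 0]) cube([64, 64, 683]);
translate([1125, 724, 0]) cube([64, 64, 683]);
translate([204, 377, 583]) cube([921, 64, 100]);
translate([204, 724, 583]) cube([921, 64, 100]);
translate([140, 441, 583]) cube([64, 283, 100]);
translate([1125, 441, 583]) cube([64, 283, 100]);


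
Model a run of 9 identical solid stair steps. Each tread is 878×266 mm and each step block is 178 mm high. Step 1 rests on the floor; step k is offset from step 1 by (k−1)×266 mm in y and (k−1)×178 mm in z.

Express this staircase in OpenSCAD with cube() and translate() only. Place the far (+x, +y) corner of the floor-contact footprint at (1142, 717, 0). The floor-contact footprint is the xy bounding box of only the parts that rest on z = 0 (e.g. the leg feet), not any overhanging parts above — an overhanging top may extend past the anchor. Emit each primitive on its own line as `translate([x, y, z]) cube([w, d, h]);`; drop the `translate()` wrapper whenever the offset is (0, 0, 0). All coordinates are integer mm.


translate([264, 451, 0]) cube([878, 266, 178]);
translate([264, 717, 178]) cube([878, 266, 178]);
translate([264, 983, 356]) cube([878, 266, 178]);
translate([264, 1249, 534]) cube([878, 266, 178]);
translate([264, 1515, 712]) cube([878, 266, 178]);
translate([264, 1781, 890]) cube([878, 266, 178]);
translate([264, 2047, 1068]) cube([878, 266, 178]);
translate([264, 2313, 1246]) cube([878, 266, 178]);
translate([264, 2579, 1424]) cube([878, 266, 178]);


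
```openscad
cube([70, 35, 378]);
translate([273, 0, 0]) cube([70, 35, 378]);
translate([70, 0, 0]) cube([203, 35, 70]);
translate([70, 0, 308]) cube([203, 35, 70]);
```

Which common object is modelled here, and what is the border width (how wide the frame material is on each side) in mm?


A picture frame. The border width is 70 mm.

Four thin pieces enclosing a rectangular opening — a picture frame. The two full-height stiles are 378 mm tall; the top rail sits at z = 308 and is 70 mm tall, so the border above the opening is 378 − 308 = 70 mm, matching the stile x-width.


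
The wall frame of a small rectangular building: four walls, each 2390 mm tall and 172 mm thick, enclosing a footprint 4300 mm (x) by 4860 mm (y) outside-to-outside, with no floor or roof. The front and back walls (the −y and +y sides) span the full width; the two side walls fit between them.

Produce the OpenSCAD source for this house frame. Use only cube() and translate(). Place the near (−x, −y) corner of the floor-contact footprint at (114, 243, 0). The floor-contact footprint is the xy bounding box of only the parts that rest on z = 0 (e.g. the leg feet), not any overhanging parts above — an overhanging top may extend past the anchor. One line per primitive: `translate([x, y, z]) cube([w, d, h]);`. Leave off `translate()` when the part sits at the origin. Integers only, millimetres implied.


translate([114, 243, 0]) cube([4300, 172, 2390]);
translate([114, 4931, 0]) cube([4300, 172, 2390]);
translate([114, 415, 0]) cube([172, 4516, 2390]);
translate([4242, 415, 0]) cube([172, 4516, 2390]);


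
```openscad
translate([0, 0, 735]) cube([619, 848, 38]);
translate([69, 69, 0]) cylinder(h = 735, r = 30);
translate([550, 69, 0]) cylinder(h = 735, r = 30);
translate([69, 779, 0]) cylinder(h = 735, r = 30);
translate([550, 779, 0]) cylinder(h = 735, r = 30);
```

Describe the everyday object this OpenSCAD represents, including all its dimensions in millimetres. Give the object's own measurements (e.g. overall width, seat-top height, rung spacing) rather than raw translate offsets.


A rectangular dining table. The top is 619×848×38 mm with its upper surface at z = 773 mm. It stands on four round legs of 60 mm diameter, each leg's bounding box inset 39 mm from the nearest pair of top edges, running from the floor to the underside of the top.


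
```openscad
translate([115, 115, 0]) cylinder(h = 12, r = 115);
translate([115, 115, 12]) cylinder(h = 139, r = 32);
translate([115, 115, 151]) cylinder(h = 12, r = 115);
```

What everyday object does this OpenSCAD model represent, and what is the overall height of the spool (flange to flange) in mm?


A spool. The overall height is 163 mm.

Three coaxial cylinders, large–small–large — a spool. Two 12 mm flanges and a 139 mm core give 12 + 139 + 12 = 163 mm.


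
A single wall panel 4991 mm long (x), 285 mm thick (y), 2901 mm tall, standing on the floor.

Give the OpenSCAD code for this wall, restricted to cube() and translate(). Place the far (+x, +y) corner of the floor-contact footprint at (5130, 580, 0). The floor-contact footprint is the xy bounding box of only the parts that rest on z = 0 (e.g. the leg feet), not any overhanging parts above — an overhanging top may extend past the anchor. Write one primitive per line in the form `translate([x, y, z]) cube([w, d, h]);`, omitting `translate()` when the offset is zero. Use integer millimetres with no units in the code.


translate([139, 295, 0]) cube([4991, 285, 2901]);


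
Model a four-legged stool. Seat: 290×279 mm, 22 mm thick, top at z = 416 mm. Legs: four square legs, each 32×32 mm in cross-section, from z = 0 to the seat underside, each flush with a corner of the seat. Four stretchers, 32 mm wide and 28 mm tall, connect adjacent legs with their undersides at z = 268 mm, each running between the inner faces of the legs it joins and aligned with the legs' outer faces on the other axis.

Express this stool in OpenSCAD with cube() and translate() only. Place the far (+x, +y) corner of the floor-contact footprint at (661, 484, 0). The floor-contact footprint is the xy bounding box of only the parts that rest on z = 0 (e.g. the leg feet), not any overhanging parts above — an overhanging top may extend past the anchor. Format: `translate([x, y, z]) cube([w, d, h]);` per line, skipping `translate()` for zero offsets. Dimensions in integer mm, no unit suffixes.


// leg_h = 416 - 22 = 394
// stretcher span = 290 - 2*32 = 226
translate([371, 205, 394]) cube([290, 279, 22]);
translate([371, 205, 0]) cube([32, 32, 394]);
translate([629, 205, 0]) cube([32, 32, 394]);
translate([371, 452, 0]) cube([32, 32, 394]);
translate([629, 452, 0]) cube([32, 32, 394]);
translate([403, 205, 268]) cube([226, 32, 28]);
translate([403, 452, 268]) cube([226, 32, 28]);
translate([371, 237, 268]) cube([32, 215, 28]);
translate([629, 237, 268]) cube([32, 215, 28]);


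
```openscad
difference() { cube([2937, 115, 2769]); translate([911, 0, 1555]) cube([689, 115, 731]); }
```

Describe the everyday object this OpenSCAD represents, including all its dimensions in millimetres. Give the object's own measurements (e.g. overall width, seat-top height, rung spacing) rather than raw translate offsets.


A wall 2937 mm long (x), 115 mm thick (y), 2769 mm tall, with a rectangular window opening cut through it. The opening is 689 mm wide and 731 mm tall; its sill is at z = 1555 mm and its near (−x) edge is 911 mm from the wall's −x end. The opening passes through the full wall thickness.


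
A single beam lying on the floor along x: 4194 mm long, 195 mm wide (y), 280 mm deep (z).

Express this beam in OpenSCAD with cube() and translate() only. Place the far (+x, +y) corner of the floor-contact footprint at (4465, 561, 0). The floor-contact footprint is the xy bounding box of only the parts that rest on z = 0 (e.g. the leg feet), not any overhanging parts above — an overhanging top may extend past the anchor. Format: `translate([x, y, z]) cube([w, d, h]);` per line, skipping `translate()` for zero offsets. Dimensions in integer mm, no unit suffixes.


translate([271, 366, 0]) cube([4194, 195, 280]);


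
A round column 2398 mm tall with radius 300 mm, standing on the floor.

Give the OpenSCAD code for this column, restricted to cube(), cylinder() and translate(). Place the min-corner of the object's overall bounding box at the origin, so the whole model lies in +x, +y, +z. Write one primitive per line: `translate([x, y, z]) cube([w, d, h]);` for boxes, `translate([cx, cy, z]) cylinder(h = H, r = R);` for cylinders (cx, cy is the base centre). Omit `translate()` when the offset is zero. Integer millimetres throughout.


translate([300, 300, 0]) cylinder(h = 2398, r = 300);


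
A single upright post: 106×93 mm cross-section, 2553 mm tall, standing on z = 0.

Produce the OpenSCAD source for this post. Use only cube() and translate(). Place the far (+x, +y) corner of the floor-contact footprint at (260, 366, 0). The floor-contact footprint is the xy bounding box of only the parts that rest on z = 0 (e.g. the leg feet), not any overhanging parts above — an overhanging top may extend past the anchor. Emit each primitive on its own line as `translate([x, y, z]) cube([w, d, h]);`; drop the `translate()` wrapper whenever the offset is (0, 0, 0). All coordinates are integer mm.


translate([154, 273, 0]) cube([106, 93, 2553]);


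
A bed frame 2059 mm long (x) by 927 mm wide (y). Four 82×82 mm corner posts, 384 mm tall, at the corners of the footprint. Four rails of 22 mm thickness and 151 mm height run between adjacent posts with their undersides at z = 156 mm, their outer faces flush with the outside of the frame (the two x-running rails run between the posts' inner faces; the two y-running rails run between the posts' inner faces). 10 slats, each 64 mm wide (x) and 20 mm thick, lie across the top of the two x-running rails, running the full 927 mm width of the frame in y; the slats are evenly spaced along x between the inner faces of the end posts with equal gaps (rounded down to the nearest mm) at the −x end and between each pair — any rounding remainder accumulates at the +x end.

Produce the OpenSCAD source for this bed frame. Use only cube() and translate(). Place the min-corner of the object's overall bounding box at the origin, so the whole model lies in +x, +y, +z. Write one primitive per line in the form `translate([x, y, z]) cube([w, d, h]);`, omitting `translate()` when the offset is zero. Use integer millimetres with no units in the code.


cube([82, 82, 384]);
translate([0, 845, 0]) cube([82, 82, 384]);
translate([1977, 0, 0]) cube([82, 82, 384]);
translate([1977, 845, 0]) cube([82, 82, 384]);
translate([82, 0, 156]) cube([1895, 22, 151]);
translate([82, 905, 156]) cube([1895, 22, 151]);
translate([0, 82, 156]) cube([22, 763, 151]);
translate([2037, 82, 156]) cube([22, 763, 151]);
translate([196, 0, 307]) cube([64, 927, 20]);
translate([374, 0, 307]) cube([64, 927, 20]);
translate([552, 0, 307]) cube([64, 927, 20]);
translate([730, 0, 307]) cube([64, 927, 20]);
translate([908, 0, 307]) cube([64, 927, 20]);
translate([1086, 0, 307]) cube([64, 927, 20]);
translate([1264, 0, 307]) cube([64, 927, 20]);
translate([1442, 0, 307]) cube([64, 927, 20]);
translate([1620, 0, 307]) cube([64, 927, 20]);
translate([1798, 0, 307]) cube([64, 927, 20]);


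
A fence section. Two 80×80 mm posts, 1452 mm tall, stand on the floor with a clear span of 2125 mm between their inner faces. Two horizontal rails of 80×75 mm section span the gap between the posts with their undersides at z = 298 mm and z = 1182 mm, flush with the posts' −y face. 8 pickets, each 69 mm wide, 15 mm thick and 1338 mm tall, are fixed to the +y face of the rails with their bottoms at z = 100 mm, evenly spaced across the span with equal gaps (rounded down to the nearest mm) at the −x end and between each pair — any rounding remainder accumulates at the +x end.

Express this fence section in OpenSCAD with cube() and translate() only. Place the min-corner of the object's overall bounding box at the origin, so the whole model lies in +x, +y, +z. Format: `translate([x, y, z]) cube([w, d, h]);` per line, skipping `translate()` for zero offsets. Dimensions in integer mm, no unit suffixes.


cube([80, 80, 1452]);
translate([2205, 0, 0]) cube([80, 80, 1452]);
translate([80, 0, 298]) cube([2125, 80, 75]);
translate([80, 0, 1182]) cube([2125, 80, 75]);
translate([254, 80, 100]) cube([69, 15, 1338]);
translate([497, 80, 100]) cube([69, 15, 1338]);
translate([740, 80, 100]) cube([69, 15, 1338]);
translate([983, 80, 100]) cube([69, 15, 1338]);
translate([1226, 80, 100]) cube([69, 15, 1338]);
translate([1469, 80, 100]) cube([69, 15, 1338]);
translate([1712, 80, 100]) cube([69, 15, 1338]);
translate([1955, 80, 100]) cube([69, 15, 1338]);


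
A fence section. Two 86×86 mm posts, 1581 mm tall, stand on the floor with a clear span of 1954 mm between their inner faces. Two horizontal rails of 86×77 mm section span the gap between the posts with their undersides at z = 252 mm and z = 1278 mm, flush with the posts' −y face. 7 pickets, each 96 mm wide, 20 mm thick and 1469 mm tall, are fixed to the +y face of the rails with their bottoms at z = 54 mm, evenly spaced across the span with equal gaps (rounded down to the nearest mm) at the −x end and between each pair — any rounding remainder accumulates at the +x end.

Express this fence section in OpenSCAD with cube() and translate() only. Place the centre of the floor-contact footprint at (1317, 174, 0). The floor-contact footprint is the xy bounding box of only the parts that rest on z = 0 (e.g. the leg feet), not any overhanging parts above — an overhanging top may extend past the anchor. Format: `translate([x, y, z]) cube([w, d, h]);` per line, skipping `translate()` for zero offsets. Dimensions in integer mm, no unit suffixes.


translate([254, 131, 0]) cube([86, 86, 1581]);
translate([2294, 131, 0]) cube([86, 86, 1581]);
translate([340, 131, 252]) cube([1954, 86, 77]);
translate([340, 131, 1278]) cube([1954, 86, 77]);
translate([500, 217, 54]) cube([96, 20, 1469]);
translate([756, 217, 54]) cube([96, 20, 1469]);
translate([1012, 217, 54]) cube([96, 20, 1469]);
translate([1268, 217, 54]) cube([96, 20, 1469]);
translate([1524, 217, 54]) cube([96, 20, 1469]);
translate([1780, 217, 54]) cube([96, 20, 1469]);
translate([2036, 217, 54]) cube([96, 20, 1469]);


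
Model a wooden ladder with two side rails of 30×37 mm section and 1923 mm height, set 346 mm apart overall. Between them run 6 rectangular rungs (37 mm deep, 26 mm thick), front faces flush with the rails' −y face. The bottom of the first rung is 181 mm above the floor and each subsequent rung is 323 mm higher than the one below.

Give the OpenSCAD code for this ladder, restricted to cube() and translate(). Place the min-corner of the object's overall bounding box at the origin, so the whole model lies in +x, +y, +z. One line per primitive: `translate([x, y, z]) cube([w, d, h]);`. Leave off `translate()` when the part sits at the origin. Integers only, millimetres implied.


cube([30, 37, 1923]);
translate([316, 0, 0]) cube([30, 37, 1923]);
translate([30, 0, 181]) cube([286, 37, 26]);
translate([30, 0, 504]) cube([286, 37, 26]);
translate([30, 0, 827]) cube([286, 37, 26]);
translate([30, 0, 1150]) cube([286, 37, 26]);
translate([30, 0, 1473]) cube([286, 37, 26]);
translate([30, 0, 1796]) cube([286, 37, 26]);


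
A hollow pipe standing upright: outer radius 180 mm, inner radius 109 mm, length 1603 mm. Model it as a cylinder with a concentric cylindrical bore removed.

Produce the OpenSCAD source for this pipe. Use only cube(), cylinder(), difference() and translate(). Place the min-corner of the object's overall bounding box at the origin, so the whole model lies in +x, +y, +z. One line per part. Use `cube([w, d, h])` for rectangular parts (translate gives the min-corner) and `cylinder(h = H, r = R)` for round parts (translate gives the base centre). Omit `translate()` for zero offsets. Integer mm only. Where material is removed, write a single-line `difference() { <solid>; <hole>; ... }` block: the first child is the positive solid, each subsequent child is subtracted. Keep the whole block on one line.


difference() { translate([180, 180, 0]) cylinder(h = 1603, r = 180); translate([180, 180, 0]) cylinder(h = 1603, r = 109); }


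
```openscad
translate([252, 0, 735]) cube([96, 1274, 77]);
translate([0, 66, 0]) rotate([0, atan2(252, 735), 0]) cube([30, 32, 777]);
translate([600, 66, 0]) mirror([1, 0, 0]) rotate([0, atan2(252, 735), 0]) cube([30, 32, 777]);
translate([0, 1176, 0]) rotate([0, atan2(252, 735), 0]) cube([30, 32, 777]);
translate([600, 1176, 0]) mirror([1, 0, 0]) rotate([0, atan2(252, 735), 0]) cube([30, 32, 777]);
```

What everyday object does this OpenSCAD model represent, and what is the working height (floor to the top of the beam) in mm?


A sawhorse. The overall height is 812 mm.

A beam across two mirrored pairs of raked legs — a sawhorse. The beam's underside is at z = 735 (matching the legs' vertical rise in atan2(252, 735)) and the beam is 77 mm tall, so its top is at 735 + 77 = 812 mm. The raked legs top out at the beam's underside, so that is the highest point.


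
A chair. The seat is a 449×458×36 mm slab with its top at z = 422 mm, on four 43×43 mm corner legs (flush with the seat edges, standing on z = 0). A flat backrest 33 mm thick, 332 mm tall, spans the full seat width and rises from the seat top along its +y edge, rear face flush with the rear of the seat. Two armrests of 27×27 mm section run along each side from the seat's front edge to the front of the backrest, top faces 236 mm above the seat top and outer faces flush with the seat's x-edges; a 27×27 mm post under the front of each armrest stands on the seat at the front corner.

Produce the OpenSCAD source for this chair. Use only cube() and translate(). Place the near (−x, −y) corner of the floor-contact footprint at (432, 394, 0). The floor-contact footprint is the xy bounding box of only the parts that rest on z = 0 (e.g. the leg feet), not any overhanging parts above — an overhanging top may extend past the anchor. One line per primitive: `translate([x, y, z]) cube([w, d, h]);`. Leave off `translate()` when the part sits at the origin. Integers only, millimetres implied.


// leg_h = 422 - 36 = 386
// arm post h = 236 - 27 = 209
translate([432, 394, 386]) cube([449, 458, 36]);
translate([432, 394, 0]) cube([43, 43, 386]);
translate([838, 394, 0]) cube([43, 43, 386]);
translate([432, 809, 0]) cube([43, 43, 386]);
translate([838, 809, 0]) cube([43, 43, 386]);
translate([432, 819, 422]) cube([449, 33, 332]);
translate([432, 394, 631]) cube([27, 425, 27]);
translate([854, 394, 631]) cube([27, 425, 27]);
translate([432, 394, 422]) cube([27, 27, 209]);
translate([854, 394, 422]) cube([27, 27, 209]);


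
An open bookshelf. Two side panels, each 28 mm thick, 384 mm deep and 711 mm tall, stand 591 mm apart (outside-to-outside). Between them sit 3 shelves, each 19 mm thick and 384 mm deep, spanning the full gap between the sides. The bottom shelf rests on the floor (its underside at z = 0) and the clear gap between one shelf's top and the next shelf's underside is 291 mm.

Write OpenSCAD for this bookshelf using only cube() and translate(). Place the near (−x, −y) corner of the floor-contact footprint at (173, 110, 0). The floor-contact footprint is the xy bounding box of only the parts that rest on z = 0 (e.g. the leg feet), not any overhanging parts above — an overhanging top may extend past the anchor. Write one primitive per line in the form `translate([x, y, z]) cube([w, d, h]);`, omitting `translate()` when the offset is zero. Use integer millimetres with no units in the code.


translate([173, 110, 0]) cube([28, 384, 711]);
translate([736, 110, 0]) cube([28, 384, 711]);
translate([201, 110, 0]) cube([535, 384, 19]);
translate([201, 110, 310]) cube([535, 384, 19]);
translate([201, 110, 620]) cube([535, 384, 19]);


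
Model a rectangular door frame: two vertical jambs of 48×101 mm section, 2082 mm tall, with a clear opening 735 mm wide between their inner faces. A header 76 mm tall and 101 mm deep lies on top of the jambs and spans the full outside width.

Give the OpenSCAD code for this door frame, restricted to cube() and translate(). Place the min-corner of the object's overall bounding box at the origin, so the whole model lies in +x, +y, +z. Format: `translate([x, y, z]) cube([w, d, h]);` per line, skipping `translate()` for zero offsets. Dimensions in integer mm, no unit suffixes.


cube([48, 101, 2082]);
translate([783, 0, 0]) cube([48, 101, 2082]);
translate([0, 0, 2082]) cube([831, 101, 76]);


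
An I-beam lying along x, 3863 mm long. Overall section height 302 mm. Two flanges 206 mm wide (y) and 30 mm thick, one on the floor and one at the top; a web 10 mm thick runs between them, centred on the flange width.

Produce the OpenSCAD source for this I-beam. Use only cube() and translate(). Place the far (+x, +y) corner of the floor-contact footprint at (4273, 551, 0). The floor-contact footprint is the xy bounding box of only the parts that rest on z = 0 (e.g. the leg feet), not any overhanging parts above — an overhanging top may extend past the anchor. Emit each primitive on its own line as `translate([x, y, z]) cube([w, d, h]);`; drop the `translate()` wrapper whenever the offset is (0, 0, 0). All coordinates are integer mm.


translate([410, 345, 0]) cube([3863, 206, 30]);
translate([410, 443, 30]) cube([3863, 10, 242]);
translate([410, 345, 272]) cube([3863, 206, 30]);


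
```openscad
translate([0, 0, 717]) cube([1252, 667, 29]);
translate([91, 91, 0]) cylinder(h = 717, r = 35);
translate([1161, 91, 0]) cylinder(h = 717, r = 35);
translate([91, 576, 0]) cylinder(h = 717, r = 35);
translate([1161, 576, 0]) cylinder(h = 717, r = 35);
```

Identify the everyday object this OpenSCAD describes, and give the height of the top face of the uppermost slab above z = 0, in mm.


A table. The table height is 746 mm.

A 1252×667×29 slab sits at z = 717 on four Ø70 mm round legs — a table. The top surface is at 717 + 29 = 746 mm.


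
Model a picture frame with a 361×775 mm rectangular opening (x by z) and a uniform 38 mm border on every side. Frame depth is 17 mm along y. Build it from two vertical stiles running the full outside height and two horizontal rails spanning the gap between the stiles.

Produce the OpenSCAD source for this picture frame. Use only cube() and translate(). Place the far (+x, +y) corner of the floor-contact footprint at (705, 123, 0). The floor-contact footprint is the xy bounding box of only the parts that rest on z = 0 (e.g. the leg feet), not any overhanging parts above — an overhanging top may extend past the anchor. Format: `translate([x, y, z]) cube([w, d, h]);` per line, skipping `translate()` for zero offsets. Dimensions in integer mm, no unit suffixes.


translate([268, 106, 0]) cube([38, 17, 851]);
translate([667, 106, 0]) cube([38, 17, 851]);
translate([306, 106, 0]) cube([361, 17, 38]);
translate([306, 106, 813]) cube([361, 17, 38]);


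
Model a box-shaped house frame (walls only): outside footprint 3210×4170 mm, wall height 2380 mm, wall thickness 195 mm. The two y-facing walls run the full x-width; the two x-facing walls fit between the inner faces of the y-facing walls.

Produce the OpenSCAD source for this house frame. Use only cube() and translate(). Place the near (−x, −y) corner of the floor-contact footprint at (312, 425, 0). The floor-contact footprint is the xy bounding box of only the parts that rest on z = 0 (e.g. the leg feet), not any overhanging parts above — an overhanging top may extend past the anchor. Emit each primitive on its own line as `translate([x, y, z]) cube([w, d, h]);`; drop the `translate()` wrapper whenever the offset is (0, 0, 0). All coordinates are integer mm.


translate([312, 425, 0]) cube([3210, 195, 2380]);
translate([312, 4400, 0]) cube([3210, 195, 2380]);
translate([312, 620, 0]) cube([195, 3780, 2380]);
translate([3327, 620, 0]) cube([195, 3780, 2380]);


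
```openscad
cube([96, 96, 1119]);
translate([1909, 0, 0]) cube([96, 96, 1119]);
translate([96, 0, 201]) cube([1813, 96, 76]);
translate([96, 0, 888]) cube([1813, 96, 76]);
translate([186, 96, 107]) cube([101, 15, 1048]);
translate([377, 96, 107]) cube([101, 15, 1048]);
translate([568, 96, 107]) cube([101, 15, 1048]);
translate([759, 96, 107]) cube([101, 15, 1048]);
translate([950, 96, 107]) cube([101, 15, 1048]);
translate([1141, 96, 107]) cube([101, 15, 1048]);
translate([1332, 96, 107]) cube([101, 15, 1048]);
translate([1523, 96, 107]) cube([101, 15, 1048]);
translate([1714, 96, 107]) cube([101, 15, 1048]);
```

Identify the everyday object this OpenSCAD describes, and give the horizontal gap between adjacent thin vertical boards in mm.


A fence section. The picket gap is 90 mm.

Two posts, two rails, 9 pickets — a fence section. Span 1813 mm holds 9 pickets of 101 mm with 10 equal gaps: ⌊(1813 − 9·101) / 10⌋ = 90 mm.


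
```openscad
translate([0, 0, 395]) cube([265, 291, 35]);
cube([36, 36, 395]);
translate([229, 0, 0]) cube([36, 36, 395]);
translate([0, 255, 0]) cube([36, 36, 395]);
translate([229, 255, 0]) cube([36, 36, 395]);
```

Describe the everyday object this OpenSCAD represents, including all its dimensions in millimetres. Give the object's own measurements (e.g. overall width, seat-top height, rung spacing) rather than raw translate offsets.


A four-legged stool. The seat is a 265×291×35 mm slab whose top surface is at z = 430 mm; four square legs, each 36×36 mm in cross-section, run from the floor (z = 0) to the underside of the seat, each flush with a corner of the seat.


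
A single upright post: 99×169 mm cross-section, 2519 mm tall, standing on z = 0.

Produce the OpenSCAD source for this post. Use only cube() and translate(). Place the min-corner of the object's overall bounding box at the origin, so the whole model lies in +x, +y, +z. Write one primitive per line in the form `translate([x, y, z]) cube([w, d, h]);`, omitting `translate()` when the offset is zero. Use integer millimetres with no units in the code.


cube([99, 169, 2519]);


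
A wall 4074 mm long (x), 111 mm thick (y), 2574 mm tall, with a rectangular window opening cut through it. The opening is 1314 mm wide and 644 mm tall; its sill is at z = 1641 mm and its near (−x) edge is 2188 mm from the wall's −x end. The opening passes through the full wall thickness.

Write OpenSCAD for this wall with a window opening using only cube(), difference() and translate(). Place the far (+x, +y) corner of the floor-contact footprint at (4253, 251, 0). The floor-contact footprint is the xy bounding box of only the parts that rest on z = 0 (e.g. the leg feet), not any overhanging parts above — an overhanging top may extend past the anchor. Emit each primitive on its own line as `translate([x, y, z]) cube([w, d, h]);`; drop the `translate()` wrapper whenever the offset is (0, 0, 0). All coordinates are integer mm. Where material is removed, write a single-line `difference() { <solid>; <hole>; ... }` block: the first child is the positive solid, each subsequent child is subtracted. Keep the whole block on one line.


difference() { translate([179, 140, 0]) cube([4074, 111, 2574]); translate([2367, 140, 1641]) cube([1314, 111, 644]); }


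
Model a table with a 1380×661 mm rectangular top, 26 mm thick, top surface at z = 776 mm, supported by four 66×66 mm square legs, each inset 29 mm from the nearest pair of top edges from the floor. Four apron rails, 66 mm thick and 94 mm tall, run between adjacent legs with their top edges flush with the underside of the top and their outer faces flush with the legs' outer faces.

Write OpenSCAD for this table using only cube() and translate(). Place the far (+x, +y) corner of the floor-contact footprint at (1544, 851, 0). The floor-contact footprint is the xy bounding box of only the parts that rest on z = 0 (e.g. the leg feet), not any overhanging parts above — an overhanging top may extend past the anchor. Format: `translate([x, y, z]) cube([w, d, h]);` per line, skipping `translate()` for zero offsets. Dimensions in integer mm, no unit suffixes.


translate([193, 219, 750]) cube([1380, 661, 26]);
translate([222, 248, 0]) cube([66, 66, 750]);
translate([1478, 248, 0]) cube([66, 66, 750]);
translate([222, 785, 0]) cube([66, 66, 750]);
translate([1478, 785, 0]) cube([66, 66, 750]);
translate([288, 248, 656]) cube([1190, 66, 94]);
translate([288, 785, 656]) cube([1190, 66, 94]);
translate([222, 314, 656]) cube([66, 471, 94]);
translate([1478, 314, 656]) cube([66, 471, 94]);


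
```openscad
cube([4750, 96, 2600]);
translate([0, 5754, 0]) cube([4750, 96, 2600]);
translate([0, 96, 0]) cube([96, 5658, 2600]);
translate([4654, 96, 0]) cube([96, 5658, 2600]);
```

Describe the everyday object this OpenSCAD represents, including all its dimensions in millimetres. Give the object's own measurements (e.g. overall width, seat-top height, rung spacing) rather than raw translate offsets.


The wall frame of a small rectangular building: four walls, each 2600 mm tall and 96 mm thick, enclosing a footprint 4750 mm (x) by 5850 mm (y) outside-to-outside, with no floor or roof. The front and back walls (the −y and +y sides) span the full width; the two side walls fit between them.


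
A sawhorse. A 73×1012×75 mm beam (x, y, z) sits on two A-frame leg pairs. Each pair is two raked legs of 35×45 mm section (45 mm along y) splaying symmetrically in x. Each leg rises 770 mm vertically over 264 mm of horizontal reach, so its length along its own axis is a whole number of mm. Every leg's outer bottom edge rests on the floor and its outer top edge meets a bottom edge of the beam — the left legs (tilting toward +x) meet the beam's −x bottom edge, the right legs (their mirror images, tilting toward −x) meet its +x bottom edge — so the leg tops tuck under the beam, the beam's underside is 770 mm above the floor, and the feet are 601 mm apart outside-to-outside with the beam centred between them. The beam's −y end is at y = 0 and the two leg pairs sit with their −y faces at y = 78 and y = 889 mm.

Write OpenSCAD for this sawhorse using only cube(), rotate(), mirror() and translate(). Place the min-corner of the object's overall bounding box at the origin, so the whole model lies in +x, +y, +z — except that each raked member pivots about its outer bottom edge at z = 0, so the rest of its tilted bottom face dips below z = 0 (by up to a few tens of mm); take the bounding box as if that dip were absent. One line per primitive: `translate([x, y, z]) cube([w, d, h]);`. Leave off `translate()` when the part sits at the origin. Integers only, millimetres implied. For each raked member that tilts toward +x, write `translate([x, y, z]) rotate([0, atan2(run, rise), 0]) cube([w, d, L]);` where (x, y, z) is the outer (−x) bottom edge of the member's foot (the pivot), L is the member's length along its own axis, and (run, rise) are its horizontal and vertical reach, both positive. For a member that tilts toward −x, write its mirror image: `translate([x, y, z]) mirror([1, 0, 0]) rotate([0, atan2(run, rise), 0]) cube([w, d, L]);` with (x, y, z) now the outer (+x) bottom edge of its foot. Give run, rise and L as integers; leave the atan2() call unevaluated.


translate([264, 0, 770]) cube([73, 1012, 75]);
translate([0, 78, 0]) rotate([0, atan2(264, 770), 0]) cube([35, 45, 814]);
translate([601, 78, 0]) mirror([1, 0, 0]) rotate([0, atan2(264, 770), 0]) cube([35, 45, 814]);
translate([0, 889, 0]) rotate([0, atan2(264, 770), 0]) cube([35, 45, 814]);
translate([601, 889, 0]) mirror([1, 0, 0]) rotate([0, atan2(264, 770), 0]) cube([35, 45, 814]);


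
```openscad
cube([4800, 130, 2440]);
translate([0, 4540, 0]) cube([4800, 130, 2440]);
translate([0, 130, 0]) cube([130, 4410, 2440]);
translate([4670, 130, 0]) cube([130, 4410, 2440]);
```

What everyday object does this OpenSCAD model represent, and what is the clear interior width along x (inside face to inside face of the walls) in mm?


A house (or room) frame. The interior width is 4540 mm.

Four 2440 mm walls enclosing a rectangle with no floor or roof — a room or house frame. Outside width is 4800 mm and wall thickness is 130 mm, so the interior width is 4800 − 2 × 130 = 4540 mm.


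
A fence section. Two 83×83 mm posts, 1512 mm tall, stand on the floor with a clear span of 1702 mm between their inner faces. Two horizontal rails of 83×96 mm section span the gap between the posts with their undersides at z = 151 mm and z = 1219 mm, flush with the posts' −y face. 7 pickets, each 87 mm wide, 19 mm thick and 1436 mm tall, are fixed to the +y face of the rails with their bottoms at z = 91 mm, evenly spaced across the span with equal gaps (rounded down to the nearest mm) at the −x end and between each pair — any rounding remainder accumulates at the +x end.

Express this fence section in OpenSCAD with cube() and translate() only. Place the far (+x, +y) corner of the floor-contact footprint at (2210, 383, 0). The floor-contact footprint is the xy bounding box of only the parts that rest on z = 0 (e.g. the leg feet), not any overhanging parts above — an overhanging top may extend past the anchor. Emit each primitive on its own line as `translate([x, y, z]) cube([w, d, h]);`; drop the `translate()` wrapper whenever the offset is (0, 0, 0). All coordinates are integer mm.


translate([342, 300, 0]) cube([83, 83, 1512]);
translate([2127, 300, 0]) cube([83, 83, 1512]);
translate([425, 300, 151]) cube([1702, 83, 96]);
translate([425, 300, 1219]) cube([1702, 83, 96]);
translate([561, 383, 91]) cube([87, 19, 1436]);
translate([784, 383, 91]) cube([87, 19, 1436]);
translate([1007, 383, 91]) cube([87, 19, 1436]);
translate([1230, 383, 91]) cube([87, 19, 1436]);
translate([1453, 383, 91]) cube([87, 19, 1436]);
translate([1676, 383, 91]) cube([87, 19, 1436]);
translate([1899, 383, 91]) cube([87, 19, 1436]);
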